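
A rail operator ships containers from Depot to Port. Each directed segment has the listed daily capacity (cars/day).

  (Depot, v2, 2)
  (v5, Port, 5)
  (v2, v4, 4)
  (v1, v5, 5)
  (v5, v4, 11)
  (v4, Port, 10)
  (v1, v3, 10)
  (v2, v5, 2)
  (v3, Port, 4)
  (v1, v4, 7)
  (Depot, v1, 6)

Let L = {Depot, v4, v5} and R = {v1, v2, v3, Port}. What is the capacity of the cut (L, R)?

23

Edges leaving {Depot, v4, v5}: Depot→v1 (6), Depot→v2 (2), v4→Port (10), v5→Port (5).
Cut capacity = 6 + 2 + 10 + 5 = 23.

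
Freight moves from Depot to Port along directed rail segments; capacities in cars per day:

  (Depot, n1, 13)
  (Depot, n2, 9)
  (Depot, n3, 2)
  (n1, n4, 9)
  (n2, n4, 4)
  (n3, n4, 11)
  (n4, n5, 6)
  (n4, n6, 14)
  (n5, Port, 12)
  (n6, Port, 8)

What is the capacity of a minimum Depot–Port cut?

Augment Depot→n1→n4→n5→Port: bottleneck 6, flow now 6.
Augment Depot→n1→n4→n6→Port: bottleneck 3, flow now 9.
Augment Depot→n2→n4→n6→Port: bottleneck 4, flow now 13.
Augment Depot→n3→n4→n6→Port: bottleneck 1, flow now 14.
No augmenting path remains; maximum flow = 14.
By max-flow min-cut, the minimum cut capacity equals the max flow.
In the residual graph, reachable from Depot: {Depot, n1, n2, n3, n4, n6}.
Min-cut edges: n4→n5 (6), n6→Port (8); capacity 6 + 8 = 14.

14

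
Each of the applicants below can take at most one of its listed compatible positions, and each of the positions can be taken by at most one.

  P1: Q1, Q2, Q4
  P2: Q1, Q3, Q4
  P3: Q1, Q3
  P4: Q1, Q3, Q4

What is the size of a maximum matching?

Unit-capacity flow: source→left, listed edges, right→sink; max matching = max flow.
Augmenting path P1→Q1 (+1); matched 1.
Augmenting path P2→Q3 (+1); matched 2.
Augmenting path P4→Q4 (+1); matched 3.
Augmenting path P3→Q1→P1→Q2 (+1); matched 4.
No augmenting path remains; maximum matching = 4.
König certificate: {P1, P2, P3, P4} is a vertex cover of size 4 (every listed pair touches it), so no matching can be larger.

4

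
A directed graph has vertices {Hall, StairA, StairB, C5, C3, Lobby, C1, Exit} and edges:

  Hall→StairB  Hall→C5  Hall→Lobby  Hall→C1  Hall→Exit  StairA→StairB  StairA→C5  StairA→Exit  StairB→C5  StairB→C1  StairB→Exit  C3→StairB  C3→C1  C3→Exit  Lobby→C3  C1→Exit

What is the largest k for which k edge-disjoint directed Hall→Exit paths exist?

Assign every edge capacity 1; by Menger, the answer equals the max flow.
Path Hall→Exit (+1); total 1.
Path Hall→StairB→Exit (+1); total 2.
Path Hall→C1→Exit (+1); total 3.
Path Hall→Lobby→C3→Exit (+1); total 4.
No residual Hall→Exit path; max flow = 4.
Certifying cut of size 4: {Hall→C1, Hall→Exit, Hall→Lobby, Hall→StairB}.

4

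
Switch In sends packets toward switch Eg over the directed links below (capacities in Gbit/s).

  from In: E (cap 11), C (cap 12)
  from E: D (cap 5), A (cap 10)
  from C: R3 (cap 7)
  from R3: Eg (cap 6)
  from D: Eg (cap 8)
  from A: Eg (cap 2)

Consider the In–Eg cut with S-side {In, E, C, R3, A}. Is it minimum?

Yes — it is a minimum cut (capacity 13).

Given cut capacity: 5 + 6 + 2 = 13.
Augment In→E→D→Eg: bottleneck 5, flow now 5.
Augment In→E→A→Eg: bottleneck 2, flow now 7.
Augment In→C→R3→Eg: bottleneck 6, flow now 13.
No augmenting path remains; maximum flow = 13.
Cut capacity 13 equals the max flow, so it is a minimum cut.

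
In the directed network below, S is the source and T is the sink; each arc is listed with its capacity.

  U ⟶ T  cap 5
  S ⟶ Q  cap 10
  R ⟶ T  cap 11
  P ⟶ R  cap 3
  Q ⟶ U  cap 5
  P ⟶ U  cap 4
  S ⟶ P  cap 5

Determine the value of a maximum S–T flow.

Augment S→P→R→T: bottleneck 3, flow now 3.
Augment S→P→U→T: bottleneck 2, flow now 5.
Augment S→Q→U→T: bottleneck 3, flow now 8.
No augmenting path remains; maximum flow = 8.
In the residual graph, reachable from S: {S, P, Q, U}.
Min-cut edges: P→R (3), U→T (5); capacity 3 + 5 = 8.
This cut is saturated, so no flow can exceed 8.

8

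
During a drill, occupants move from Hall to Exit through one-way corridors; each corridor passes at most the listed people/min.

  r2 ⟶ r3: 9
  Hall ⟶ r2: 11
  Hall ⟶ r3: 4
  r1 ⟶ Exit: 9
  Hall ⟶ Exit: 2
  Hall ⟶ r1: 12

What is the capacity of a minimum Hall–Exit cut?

11

Augment Hall→Exit: bottleneck 2, flow now 2.
Augment Hall→r1→Exit: bottleneck 9, flow now 11.
No augmenting path remains; maximum flow = 11.
By max-flow min-cut, the minimum cut capacity equals the max flow.
In the residual graph, reachable from Hall: {Hall, r1, r2, r3}.
Min-cut edges: Hall→Exit (2), r1→Exit (9); capacity 2 + 9 = 11.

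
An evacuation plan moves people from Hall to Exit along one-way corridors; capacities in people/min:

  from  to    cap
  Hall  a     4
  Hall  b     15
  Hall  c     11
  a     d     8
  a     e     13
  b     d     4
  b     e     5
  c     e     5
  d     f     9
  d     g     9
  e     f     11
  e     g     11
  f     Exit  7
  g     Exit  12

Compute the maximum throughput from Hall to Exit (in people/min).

Augment Hall→a→d→f→Exit: bottleneck 4, flow now 4.
Augment Hall→b→d→f→Exit: bottleneck 3, flow now 7.
Augment Hall→b→d→g→Exit: bottleneck 1, flow now 8.
Augment Hall→b→e→g→Exit: bottleneck 5, flow now 13.
Augment Hall→c→e→g→Exit: bottleneck 5, flow now 18.
No augmenting path remains; maximum flow = 18.
In the residual graph, reachable from Hall: {Hall, b, c}.
Min-cut edges: Hall→a (4), b→d (4), b→e (5), c→e (5); capacity 4 + 4 + 5 + 5 = 18.
This cut is saturated, so no flow can exceed 18.

18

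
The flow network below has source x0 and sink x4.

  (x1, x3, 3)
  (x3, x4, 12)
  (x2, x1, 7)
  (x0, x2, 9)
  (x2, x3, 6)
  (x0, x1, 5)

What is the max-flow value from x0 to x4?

Augment x0→x1→x3→x4: bottleneck 3, flow now 3.
Augment x0→x2→x3→x4: bottleneck 6, flow now 9.
No augmenting path remains; maximum flow = 9.
In the residual graph, reachable from x0: {x0, x1, x2}.
Min-cut edges: x1→x3 (3), x2→x3 (6); capacity 3 + 6 = 9.
This cut is saturated, so no flow can exceed 9.

9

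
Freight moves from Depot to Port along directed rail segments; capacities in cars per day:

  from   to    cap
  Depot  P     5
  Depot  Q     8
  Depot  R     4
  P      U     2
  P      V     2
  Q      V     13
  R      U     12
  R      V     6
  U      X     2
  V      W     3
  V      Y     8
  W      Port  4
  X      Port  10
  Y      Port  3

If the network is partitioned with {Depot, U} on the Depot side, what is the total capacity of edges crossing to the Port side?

Edges leaving {Depot, U}: Depot→P (5), Depot→Q (8), Depot→R (4), U→X (2).
Cut capacity = 5 + 8 + 4 + 2 = 19.

19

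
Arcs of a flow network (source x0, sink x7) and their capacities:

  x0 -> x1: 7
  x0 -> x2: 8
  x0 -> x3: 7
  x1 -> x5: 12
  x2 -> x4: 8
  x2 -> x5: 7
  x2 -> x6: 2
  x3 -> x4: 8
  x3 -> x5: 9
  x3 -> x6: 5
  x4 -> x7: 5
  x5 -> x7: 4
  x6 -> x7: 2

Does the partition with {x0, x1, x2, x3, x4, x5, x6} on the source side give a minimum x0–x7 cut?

Yes — it is a minimum cut (capacity 11).

Given cut capacity: 5 + 4 + 2 = 11.
Augment x0→x1→x5→x7: bottleneck 4, flow now 4.
Augment x0→x2→x4→x7: bottleneck 5, flow now 9.
Augment x0→x2→x6→x7: bottleneck 2, flow now 11.
No augmenting path remains; maximum flow = 11.
Cut capacity 11 equals the max flow, so it is a minimum cut.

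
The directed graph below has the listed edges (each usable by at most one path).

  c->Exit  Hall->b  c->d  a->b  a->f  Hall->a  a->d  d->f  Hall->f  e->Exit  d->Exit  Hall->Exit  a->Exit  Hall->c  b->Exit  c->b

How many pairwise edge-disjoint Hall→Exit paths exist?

Assign every edge capacity 1; by Menger, the answer equals the max flow.
Path Hall→Exit (+1); total 1.
Path Hall→a→Exit (+1); total 2.
Path Hall→b→Exit (+1); total 3.
Path Hall→c→Exit (+1); total 4.
No residual Hall→Exit path; max flow = 4.
Certifying cut of size 4: {Hall→Exit, Hall→a, Hall→b, Hall→c}.

4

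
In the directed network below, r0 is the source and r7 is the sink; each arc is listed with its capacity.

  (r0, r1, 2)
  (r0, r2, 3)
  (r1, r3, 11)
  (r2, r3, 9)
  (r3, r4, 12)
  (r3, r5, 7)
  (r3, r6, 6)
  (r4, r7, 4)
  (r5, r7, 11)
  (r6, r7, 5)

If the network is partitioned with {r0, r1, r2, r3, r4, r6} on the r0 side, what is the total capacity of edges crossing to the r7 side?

Edges leaving {r0, r1, r2, r3, r4, r6}: r3→r5 (7), r4→r7 (4), r6→r7 (5).
Cut capacity = 7 + 4 + 5 = 16.

16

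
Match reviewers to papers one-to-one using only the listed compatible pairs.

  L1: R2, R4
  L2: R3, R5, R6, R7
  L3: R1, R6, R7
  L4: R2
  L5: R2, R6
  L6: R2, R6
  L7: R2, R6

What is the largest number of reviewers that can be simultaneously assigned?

Unit-capacity flow: source→left, listed edges, right→sink; max matching = max flow.
Augmenting path L1→R2 (+1); matched 1.
Augmenting path L2→R3 (+1); matched 2.
Augmenting path L3→R1 (+1); matched 3.
Augmenting path L5→R6 (+1); matched 4.
Augmenting path L4→R2→L1→R4 (+1); matched 5.
No augmenting path remains; maximum matching = 5.
König certificate: {L1, L2, L3, R2, R6} is a vertex cover of size 5 (every listed pair touches it), so no matching can be larger.

5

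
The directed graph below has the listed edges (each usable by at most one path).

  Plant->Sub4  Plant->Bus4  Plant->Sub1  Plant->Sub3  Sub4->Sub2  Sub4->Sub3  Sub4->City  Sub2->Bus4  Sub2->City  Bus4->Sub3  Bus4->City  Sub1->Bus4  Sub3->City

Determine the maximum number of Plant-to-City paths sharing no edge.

Assign every edge capacity 1; by Menger, the answer equals the max flow.
Path Plant→Sub4→City (+1); total 1.
Path Plant→Bus4→City (+1); total 2.
Path Plant→Sub3→City (+1); total 3.
No residual Plant→City path; max flow = 3.
Certifying cut of size 3: {Bus4→City, Plant→Sub4, Sub3→City}.

3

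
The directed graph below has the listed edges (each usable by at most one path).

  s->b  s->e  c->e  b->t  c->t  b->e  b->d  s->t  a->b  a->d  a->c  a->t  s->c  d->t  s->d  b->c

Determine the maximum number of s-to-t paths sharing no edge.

4

Assign every edge capacity 1; by Menger, the answer equals the max flow.
Path s→t (+1); total 1.
Path s→b→t (+1); total 2.
Path s→c→t (+1); total 3.
Path s→d→t (+1); total 4.
No residual s→t path; max flow = 4.
Certifying cut of size 4: {s→b, s→c, s→d, s→t}.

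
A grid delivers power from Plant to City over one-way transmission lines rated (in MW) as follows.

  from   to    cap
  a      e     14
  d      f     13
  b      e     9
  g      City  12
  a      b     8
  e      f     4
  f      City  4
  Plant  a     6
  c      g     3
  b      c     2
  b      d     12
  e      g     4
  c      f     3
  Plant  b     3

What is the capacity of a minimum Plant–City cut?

Augment Plant→a→e→f→City: bottleneck 4, flow now 4.
Augment Plant→a→e→g→City: bottleneck 2, flow now 6.
Augment Plant→b→c→g→City: bottleneck 2, flow now 8.
Augment Plant→b→e→g→City: bottleneck 1, flow now 9.
No augmenting path remains; maximum flow = 9.
By max-flow min-cut, the minimum cut capacity equals the max flow.
In the residual graph, reachable from Plant: {Plant}.
Min-cut edges: Plant→a (6), Plant→b (3); capacity 6 + 3 = 9.

9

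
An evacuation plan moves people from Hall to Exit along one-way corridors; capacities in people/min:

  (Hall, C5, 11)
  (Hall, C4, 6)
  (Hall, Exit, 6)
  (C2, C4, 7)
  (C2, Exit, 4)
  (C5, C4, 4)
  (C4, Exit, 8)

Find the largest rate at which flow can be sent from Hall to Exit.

14

Augment Hall→Exit: bottleneck 6, flow now 6.
Augment Hall→C4→Exit: bottleneck 6, flow now 12.
Augment Hall→C5→C4→Exit: bottleneck 2, flow now 14.
No augmenting path remains; maximum flow = 14.
In the residual graph, reachable from Hall: {Hall, C5, C4}.
Min-cut edges: Hall→Exit (6), C4→Exit (8); capacity 6 + 8 = 14.
This cut is saturated, so no flow can exceed 14.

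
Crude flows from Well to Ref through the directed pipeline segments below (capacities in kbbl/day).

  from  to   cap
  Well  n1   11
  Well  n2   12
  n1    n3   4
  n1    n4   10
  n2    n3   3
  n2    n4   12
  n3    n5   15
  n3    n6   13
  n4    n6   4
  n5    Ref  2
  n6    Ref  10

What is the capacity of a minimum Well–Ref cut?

11

Augment Well→n1→n3→n5→Ref: bottleneck 2, flow now 2.
Augment Well→n1→n3→n6→Ref: bottleneck 2, flow now 4.
Augment Well→n1→n4→n6→Ref: bottleneck 4, flow now 8.
Augment Well→n2→n3→n6→Ref: bottleneck 3, flow now 11.
No augmenting path remains; maximum flow = 11.
By max-flow min-cut, the minimum cut capacity equals the max flow.
In the residual graph, reachable from Well: {Well, n1, n2, n4}.
Min-cut edges: n1→n3 (4), n2→n3 (3), n4→n6 (4); capacity 4 + 3 + 4 = 11.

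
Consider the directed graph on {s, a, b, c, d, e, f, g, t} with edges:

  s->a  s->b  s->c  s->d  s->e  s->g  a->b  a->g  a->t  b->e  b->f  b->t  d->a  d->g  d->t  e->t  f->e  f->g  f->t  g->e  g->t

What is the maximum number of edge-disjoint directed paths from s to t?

5

Assign every edge capacity 1; by Menger, the answer equals the max flow.
Path s→a→t (+1); total 1.
Path s→b→t (+1); total 2.
Path s→d→t (+1); total 3.
Path s→e→t (+1); total 4.
Path s→g→t (+1); total 5.
No residual s→t path; max flow = 5.
Certifying cut of size 5: {s→a, s→b, s→d, s→e, s→g}.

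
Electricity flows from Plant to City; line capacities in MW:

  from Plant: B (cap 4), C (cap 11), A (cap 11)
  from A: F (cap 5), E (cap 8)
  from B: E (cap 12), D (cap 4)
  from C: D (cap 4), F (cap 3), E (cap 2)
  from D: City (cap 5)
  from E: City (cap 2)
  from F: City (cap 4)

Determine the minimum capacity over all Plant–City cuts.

11

Augment Plant→A→E→City: bottleneck 2, flow now 2.
Augment Plant→A→F→City: bottleneck 4, flow now 6.
Augment Plant→B→D→City: bottleneck 4, flow now 10.
Augment Plant→C→D→City: bottleneck 1, flow now 11.
No augmenting path remains; maximum flow = 11.
By max-flow min-cut, the minimum cut capacity equals the max flow.
In the residual graph, reachable from Plant: {Plant, A, B, C, D, E, F}.
Min-cut edges: D→City (5), E→City (2), F→City (4); capacity 5 + 2 + 4 = 11.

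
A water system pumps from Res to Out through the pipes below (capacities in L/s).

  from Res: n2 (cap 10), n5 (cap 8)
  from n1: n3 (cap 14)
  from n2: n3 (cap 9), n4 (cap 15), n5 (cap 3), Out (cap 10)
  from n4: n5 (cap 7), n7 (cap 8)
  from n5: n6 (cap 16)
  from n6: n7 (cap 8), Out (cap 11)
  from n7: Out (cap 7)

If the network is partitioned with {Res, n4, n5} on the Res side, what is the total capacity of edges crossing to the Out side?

34

Edges leaving {Res, n4, n5}: Res→n2 (10), n4→n7 (8), n5→n6 (16).
Cut capacity = 10 + 8 + 16 = 34.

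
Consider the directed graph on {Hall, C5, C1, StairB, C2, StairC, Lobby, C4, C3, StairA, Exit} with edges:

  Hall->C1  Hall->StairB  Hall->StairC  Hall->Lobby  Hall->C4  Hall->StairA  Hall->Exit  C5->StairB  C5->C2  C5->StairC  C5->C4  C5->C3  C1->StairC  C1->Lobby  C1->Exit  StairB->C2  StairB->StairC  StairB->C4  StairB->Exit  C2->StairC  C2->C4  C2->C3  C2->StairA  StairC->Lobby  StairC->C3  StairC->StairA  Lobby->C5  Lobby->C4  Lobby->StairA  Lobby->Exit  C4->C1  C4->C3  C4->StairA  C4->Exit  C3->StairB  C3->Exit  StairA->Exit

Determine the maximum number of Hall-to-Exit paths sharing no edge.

Assign every edge capacity 1; by Menger, the answer equals the max flow.
Path Hall→Exit (+1); total 1.
Path Hall→C1→Exit (+1); total 2.
Path Hall→StairB→Exit (+1); total 3.
Path Hall→Lobby→Exit (+1); total 4.
Path Hall→C4→Exit (+1); total 5.
Path Hall→StairA→Exit (+1); total 6.
Path Hall→StairC→C3→Exit (+1); total 7.
No residual Hall→Exit path; max flow = 7.
Certifying cut of size 7: {Hall→C1, Hall→C4, Hall→Exit, Hall→Lobby, Hall→StairA, Hall→StairB, Hall→StairC}.

7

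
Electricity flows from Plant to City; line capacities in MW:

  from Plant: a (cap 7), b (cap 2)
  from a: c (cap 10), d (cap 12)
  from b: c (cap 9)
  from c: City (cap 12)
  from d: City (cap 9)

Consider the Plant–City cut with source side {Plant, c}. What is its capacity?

Edges leaving {Plant, c}: Plant→a (7), Plant→b (2), c→City (12).
Cut capacity = 7 + 2 + 12 = 21.

21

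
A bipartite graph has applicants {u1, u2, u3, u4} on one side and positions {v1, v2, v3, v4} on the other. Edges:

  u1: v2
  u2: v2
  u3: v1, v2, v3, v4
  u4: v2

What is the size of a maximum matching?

2

Unit-capacity flow: source→left, listed edges, right→sink; max matching = max flow.
Augmenting path u1→v2 (+1); matched 1.
Augmenting path u3→v1 (+1); matched 2.
No augmenting path remains; maximum matching = 2.
König certificate: {u3, v2} is a vertex cover of size 2 (every listed pair touches it), so no matching can be larger.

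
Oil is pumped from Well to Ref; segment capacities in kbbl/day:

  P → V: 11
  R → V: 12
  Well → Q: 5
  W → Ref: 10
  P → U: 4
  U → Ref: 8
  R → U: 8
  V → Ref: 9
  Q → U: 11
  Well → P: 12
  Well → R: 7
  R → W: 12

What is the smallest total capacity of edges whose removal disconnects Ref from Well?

Augment Well→P→U→Ref: bottleneck 4, flow now 4.
Augment Well→P→V→Ref: bottleneck 8, flow now 12.
Augment Well→Q→U→Ref: bottleneck 4, flow now 16.
Augment Well→R→V→Ref: bottleneck 1, flow now 17.
Augment Well→R→W→Ref: bottleneck 6, flow now 23.
Augment Well→Q→U→P→V→R→W→Ref: bottleneck 1, flow now 24. (uses reverse residual edge)
No augmenting path remains; maximum flow = 24.
By max-flow min-cut, the minimum cut capacity equals the max flow.
In the residual graph, reachable from Well: {Well}.
Min-cut edges: Well→P (12), Well→Q (5), Well→R (7); capacity 12 + 5 + 7 = 24.

24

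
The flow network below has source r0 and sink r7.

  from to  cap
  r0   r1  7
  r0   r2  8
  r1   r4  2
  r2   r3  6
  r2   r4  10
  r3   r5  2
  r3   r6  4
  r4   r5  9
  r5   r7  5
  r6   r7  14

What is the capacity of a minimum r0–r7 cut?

Augment r0→r1→r4→r5→r7: bottleneck 2, flow now 2.
Augment r0→r2→r3→r5→r7: bottleneck 2, flow now 4.
Augment r0→r2→r3→r6→r7: bottleneck 4, flow now 8.
Augment r0→r2→r4→r5→r7: bottleneck 1, flow now 9.
No augmenting path remains; maximum flow = 9.
By max-flow min-cut, the minimum cut capacity equals the max flow.
In the residual graph, reachable from r0: {r0, r1, r2, r3, r4, r5}.
Min-cut edges: r3→r6 (4), r5→r7 (5); capacity 4 + 5 = 9.

9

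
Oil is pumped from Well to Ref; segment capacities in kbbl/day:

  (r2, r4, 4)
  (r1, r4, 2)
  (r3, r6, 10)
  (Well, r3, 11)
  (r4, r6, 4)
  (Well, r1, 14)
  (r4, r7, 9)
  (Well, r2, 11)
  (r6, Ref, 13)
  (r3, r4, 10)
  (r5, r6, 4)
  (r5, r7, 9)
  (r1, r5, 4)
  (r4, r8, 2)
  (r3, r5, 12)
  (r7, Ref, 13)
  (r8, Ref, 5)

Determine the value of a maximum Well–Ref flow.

Augment Well→r3→r6→Ref: bottleneck 10, flow now 10.
Augment Well→r1→r4→r6→Ref: bottleneck 2, flow now 12.
Augment Well→r1→r5→r6→Ref: bottleneck 1, flow now 13.
Augment Well→r1→r5→r7→Ref: bottleneck 3, flow now 16.
Augment Well→r2→r4→r7→Ref: bottleneck 4, flow now 20.
Augment Well→r3→r4→r7→Ref: bottleneck 1, flow now 21.
No augmenting path remains; maximum flow = 21.
In the residual graph, reachable from Well: {Well, r1, r2}.
Min-cut edges: Well→r3 (11), r1→r4 (2), r1→r5 (4), r2→r4 (4); capacity 11 + 2 + 4 + 4 = 21.
This cut is saturated, so no flow can exceed 21.

21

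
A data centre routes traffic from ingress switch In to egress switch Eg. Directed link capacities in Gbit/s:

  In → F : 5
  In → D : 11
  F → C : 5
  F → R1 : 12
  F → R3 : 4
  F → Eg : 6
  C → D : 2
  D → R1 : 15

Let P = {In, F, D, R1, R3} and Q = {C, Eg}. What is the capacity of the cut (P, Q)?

11

Edges leaving {In, F, D, R1, R3}: F→C (5), F→Eg (6).
Cut capacity = 5 + 6 = 11.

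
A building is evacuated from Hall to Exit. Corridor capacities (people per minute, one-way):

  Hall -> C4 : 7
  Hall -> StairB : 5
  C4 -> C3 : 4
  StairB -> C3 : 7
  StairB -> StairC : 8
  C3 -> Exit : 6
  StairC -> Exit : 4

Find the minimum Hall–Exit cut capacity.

Augment Hall→C4→C3→Exit: bottleneck 4, flow now 4.
Augment Hall→StairB→C3→Exit: bottleneck 2, flow now 6.
Augment Hall→StairB→StairC→Exit: bottleneck 3, flow now 9.
No augmenting path remains; maximum flow = 9.
By max-flow min-cut, the minimum cut capacity equals the max flow.
In the residual graph, reachable from Hall: {Hall, C4}.
Min-cut edges: Hall→StairB (5), C4→C3 (4); capacity 5 + 4 = 9.

9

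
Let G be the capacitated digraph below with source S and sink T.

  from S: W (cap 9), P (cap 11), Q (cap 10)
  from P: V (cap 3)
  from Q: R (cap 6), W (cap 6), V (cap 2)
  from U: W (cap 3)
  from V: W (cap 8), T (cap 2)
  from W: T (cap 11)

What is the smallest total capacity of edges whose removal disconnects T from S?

Augment S→W→T: bottleneck 9, flow now 9.
Augment S→P→V→T: bottleneck 2, flow now 11.
Augment S→Q→W→T: bottleneck 2, flow now 13.
No augmenting path remains; maximum flow = 13.
By max-flow min-cut, the minimum cut capacity equals the max flow.
In the residual graph, reachable from S: {S, P, Q, R, V, W}.
Min-cut edges: V→T (2), W→T (11); capacity 2 + 11 = 13.

13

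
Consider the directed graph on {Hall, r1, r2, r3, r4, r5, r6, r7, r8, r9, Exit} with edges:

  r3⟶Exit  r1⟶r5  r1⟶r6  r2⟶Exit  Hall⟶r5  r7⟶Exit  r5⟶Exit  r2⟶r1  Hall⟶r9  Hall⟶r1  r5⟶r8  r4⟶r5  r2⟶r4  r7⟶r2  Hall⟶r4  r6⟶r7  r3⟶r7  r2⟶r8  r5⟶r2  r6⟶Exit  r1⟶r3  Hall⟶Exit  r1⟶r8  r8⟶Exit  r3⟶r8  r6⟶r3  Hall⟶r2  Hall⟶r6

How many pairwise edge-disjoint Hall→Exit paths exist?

6

Assign every edge capacity 1; by Menger, the answer equals the max flow.
Path Hall→Exit (+1); total 1.
Path Hall→r2→Exit (+1); total 2.
Path Hall→r5→Exit (+1); total 3.
Path Hall→r6→Exit (+1); total 4.
Path Hall→r1→r3→Exit (+1); total 5.
Path Hall→r4→r5→r8→Exit (+1); total 6.
No residual Hall→Exit path; max flow = 6.
Certifying cut of size 6: {Hall→Exit, Hall→r1, Hall→r2, Hall→r4, Hall→r5, Hall→r6}.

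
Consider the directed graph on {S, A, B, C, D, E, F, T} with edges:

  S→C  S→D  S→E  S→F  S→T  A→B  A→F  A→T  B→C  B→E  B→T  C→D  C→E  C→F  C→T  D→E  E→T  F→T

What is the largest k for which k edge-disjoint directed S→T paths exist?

Assign every edge capacity 1; by Menger, the answer equals the max flow.
Path S→T (+1); total 1.
Path S→C→T (+1); total 2.
Path S→E→T (+1); total 3.
Path S→F→T (+1); total 4.
No residual S→T path; max flow = 4.
Certifying cut of size 4: {E→T, S→C, S→F, S→T}.

4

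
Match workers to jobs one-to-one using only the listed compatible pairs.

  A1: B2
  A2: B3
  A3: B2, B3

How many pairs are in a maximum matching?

Unit-capacity flow: source→left, listed edges, right→sink; max matching = max flow.
Augmenting path A1→B2 (+1); matched 1.
Augmenting path A2→B3 (+1); matched 2.
No augmenting path remains; maximum matching = 2.
König certificate: {B2, B3} is a vertex cover of size 2 (every listed pair touches it), so no matching can be larger.

2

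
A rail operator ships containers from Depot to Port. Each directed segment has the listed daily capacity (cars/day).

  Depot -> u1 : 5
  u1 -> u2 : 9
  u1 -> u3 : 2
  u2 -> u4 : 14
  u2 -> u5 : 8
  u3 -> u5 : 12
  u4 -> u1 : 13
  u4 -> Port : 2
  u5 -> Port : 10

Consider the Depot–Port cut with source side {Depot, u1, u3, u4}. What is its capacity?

Edges leaving {Depot, u1, u3, u4}: u1→u2 (9), u3→u5 (12), u4→Port (2).
Cut capacity = 9 + 12 + 2 = 23.

23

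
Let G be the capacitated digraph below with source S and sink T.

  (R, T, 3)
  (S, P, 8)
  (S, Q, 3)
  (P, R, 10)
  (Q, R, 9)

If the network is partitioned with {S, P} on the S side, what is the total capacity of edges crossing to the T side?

Edges leaving {S, P}: S→Q (3), P→R (10).
Cut capacity = 3 + 10 = 13.

13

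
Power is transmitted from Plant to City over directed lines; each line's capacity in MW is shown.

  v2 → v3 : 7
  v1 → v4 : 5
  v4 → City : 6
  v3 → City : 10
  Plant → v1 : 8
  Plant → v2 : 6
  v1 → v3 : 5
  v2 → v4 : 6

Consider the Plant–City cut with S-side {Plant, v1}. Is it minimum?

Given cut capacity: 6 + 5 + 5 = 16.
Augment Plant→v1→v3→City: bottleneck 5, flow now 5.
Augment Plant→v1→v4→City: bottleneck 3, flow now 8.
Augment Plant→v2→v3→City: bottleneck 5, flow now 13.
Augment Plant→v2→v4→City: bottleneck 1, flow now 14.
No augmenting path remains; maximum flow = 14.
In the residual graph, reachable from Plant: {Plant}.
Min-cut edges: Plant→v1 (8), Plant→v2 (6); capacity 8 + 6 = 14.
Cut capacity 16 exceeds the max flow 14, so it is not minimum.

No — its capacity is 16, but the minimum cut has capacity 14.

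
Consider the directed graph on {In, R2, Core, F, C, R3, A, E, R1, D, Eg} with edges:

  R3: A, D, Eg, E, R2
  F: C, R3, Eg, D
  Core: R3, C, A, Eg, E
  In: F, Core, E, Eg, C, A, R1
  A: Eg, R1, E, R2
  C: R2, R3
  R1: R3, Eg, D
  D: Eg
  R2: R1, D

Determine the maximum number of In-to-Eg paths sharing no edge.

Assign every edge capacity 1; by Menger, the answer equals the max flow.
Path In→Eg (+1); total 1.
Path In→Core→Eg (+1); total 2.
Path In→F→Eg (+1); total 3.
Path In→A→Eg (+1); total 4.
Path In→R1→Eg (+1); total 5.
Path In→C→R3→Eg (+1); total 6.
No residual In→Eg path; max flow = 6.
Certifying cut of size 6: {In→A, In→C, In→Core, In→Eg, In→F, In→R1}.

6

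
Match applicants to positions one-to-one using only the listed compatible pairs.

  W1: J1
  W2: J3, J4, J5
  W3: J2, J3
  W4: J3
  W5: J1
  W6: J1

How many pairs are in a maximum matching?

4

Unit-capacity flow: source→left, listed edges, right→sink; max matching = max flow.
Augmenting path W1→J1 (+1); matched 1.
Augmenting path W2→J3 (+1); matched 2.
Augmenting path W3→J2 (+1); matched 3.
Augmenting path W4→J3→W2→J4 (+1); matched 4.
No augmenting path remains; maximum matching = 4.
König certificate: {W2, W3, W4, J1} is a vertex cover of size 4 (every listed pair touches it), so no matching can be larger.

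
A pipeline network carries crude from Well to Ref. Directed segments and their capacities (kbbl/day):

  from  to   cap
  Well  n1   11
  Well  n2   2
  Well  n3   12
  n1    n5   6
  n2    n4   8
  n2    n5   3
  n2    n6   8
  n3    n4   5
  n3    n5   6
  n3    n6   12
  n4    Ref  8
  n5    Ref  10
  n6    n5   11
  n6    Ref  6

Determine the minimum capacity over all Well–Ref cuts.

Augment Well→n1→n5→Ref: bottleneck 6, flow now 6.
Augment Well→n2→n4→Ref: bottleneck 2, flow now 8.
Augment Well→n3→n4→Ref: bottleneck 5, flow now 13.
Augment Well→n3→n5→Ref: bottleneck 4, flow now 17.
Augment Well→n3→n6→Ref: bottleneck 3, flow now 20.
No augmenting path remains; maximum flow = 20.
By max-flow min-cut, the minimum cut capacity equals the max flow.
In the residual graph, reachable from Well: {Well, n1}.
Min-cut edges: Well→n2 (2), Well→n3 (12), n1→n5 (6); capacity 2 + 12 + 6 = 20.

20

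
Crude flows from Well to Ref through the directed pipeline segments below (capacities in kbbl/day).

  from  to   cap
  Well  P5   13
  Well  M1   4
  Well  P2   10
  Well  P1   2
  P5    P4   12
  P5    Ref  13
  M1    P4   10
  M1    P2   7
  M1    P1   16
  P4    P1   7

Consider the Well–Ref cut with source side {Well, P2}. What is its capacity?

19

Edges leaving {Well, P2}: Well→P5 (13), Well→M1 (4), Well→P1 (2).
Cut capacity = 13 + 4 + 2 = 19.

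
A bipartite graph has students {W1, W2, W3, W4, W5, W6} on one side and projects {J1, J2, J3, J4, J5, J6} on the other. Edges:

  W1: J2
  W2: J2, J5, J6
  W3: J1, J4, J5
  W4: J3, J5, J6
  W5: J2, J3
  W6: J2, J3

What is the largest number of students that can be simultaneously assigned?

Unit-capacity flow: source→left, listed edges, right→sink; max matching = max flow.
Augmenting path W1→J2 (+1); matched 1.
Augmenting path W2→J5 (+1); matched 2.
Augmenting path W3→J1 (+1); matched 3.
Augmenting path W4→J3 (+1); matched 4.
Augmenting path W5→J3→W4→J6 (+1); matched 5.
No augmenting path remains; maximum matching = 5.
König certificate: {W2, W3, W4, J2, J3} is a vertex cover of size 5 (every listed pair touches it), so no matching can be larger.

5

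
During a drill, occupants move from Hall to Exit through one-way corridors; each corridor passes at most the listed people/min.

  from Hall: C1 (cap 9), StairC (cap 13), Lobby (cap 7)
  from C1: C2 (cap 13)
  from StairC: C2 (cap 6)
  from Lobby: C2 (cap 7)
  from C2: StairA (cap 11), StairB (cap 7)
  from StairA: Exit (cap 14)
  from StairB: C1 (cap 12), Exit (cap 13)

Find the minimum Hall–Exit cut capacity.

18

Augment Hall→C1→C2→StairA→Exit: bottleneck 9, flow now 9.
Augment Hall→StairC→C2→StairA→Exit: bottleneck 2, flow now 11.
Augment Hall→StairC→C2→StairB→Exit: bottleneck 4, flow now 15.
Augment Hall→Lobby→C2→StairB→Exit: bottleneck 3, flow now 18.
No augmenting path remains; maximum flow = 18.
By max-flow min-cut, the minimum cut capacity equals the max flow.
In the residual graph, reachable from Hall: {Hall, C1, StairC, Lobby, C2}.
Min-cut edges: C2→StairA (11), C2→StairB (7); capacity 11 + 7 = 18.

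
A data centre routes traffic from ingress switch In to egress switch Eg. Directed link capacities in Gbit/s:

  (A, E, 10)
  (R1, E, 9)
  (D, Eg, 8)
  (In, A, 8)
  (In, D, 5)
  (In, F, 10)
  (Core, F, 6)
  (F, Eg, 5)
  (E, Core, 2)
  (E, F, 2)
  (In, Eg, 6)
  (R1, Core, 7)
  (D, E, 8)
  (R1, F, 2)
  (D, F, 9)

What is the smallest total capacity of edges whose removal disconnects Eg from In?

16

Augment In→Eg: bottleneck 6, flow now 6.
Augment In→D→Eg: bottleneck 5, flow now 11.
Augment In→F→Eg: bottleneck 5, flow now 16.
No augmenting path remains; maximum flow = 16.
By max-flow min-cut, the minimum cut capacity equals the max flow.
In the residual graph, reachable from In: {In, A, E, Core, F}.
Min-cut edges: In→D (5), In→Eg (6), F→Eg (5); capacity 5 + 6 + 5 = 16.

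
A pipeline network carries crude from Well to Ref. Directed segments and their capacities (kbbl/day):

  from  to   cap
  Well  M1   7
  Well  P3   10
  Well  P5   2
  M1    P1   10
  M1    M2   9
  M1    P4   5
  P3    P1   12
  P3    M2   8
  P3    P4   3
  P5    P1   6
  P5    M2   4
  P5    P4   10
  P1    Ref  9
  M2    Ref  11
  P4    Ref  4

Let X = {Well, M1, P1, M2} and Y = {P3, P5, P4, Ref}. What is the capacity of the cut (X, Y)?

37

Edges leaving {Well, M1, P1, M2}: Well→P3 (10), Well→P5 (2), M1→P4 (5), P1→Ref (9), M2→Ref (11).
Cut capacity = 10 + 2 + 5 + 9 + 11 = 37.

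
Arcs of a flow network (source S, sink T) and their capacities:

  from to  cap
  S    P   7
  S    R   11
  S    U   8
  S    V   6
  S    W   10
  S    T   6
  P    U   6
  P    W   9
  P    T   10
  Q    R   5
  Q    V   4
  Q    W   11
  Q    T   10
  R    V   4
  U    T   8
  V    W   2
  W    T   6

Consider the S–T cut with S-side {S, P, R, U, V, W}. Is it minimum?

No — its capacity is 30, but the minimum cut has capacity 27.

Given cut capacity: 6 + 10 + 8 + 6 = 30.
Augment S→T: bottleneck 6, flow now 6.
Augment S→P→T: bottleneck 7, flow now 13.
Augment S→U→T: bottleneck 8, flow now 21.
Augment S→W→T: bottleneck 6, flow now 27.
No augmenting path remains; maximum flow = 27.
In the residual graph, reachable from S: {S, R, V, W}.
Min-cut edges: S→P (7), S→U (8), S→T (6), W→T (6); capacity 7 + 8 + 6 + 6 = 27.
Cut capacity 30 exceeds the max flow 27, so it is not minimum.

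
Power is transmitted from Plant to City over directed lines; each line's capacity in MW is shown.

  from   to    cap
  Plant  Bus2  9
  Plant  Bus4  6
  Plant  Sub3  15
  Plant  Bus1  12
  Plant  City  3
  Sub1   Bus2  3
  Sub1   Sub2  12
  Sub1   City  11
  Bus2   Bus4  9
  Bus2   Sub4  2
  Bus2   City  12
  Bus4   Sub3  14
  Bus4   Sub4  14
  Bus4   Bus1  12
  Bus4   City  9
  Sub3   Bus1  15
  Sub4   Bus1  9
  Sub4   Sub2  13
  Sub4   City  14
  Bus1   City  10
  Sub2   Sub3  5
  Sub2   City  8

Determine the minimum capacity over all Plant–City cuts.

Augment Plant→City: bottleneck 3, flow now 3.
Augment Plant→Bus2→City: bottleneck 9, flow now 12.
Augment Plant→Bus4→City: bottleneck 6, flow now 18.
Augment Plant→Bus1→City: bottleneck 10, flow now 28.
No augmenting path remains; maximum flow = 28.
By max-flow min-cut, the minimum cut capacity equals the max flow.
In the residual graph, reachable from Plant: {Plant, Sub3, Bus1}.
Min-cut edges: Plant→Bus2 (9), Plant→Bus4 (6), Plant→City (3), Bus1→City (10); capacity 9 + 6 + 3 + 10 = 28.

28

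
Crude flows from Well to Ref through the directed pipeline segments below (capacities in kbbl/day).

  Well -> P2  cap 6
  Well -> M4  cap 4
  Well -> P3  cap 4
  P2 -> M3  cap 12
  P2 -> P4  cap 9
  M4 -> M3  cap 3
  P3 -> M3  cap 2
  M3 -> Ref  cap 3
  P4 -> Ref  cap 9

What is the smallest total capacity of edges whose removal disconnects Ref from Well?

Augment Well→P2→M3→Ref: bottleneck 3, flow now 3.
Augment Well→P2→P4→Ref: bottleneck 3, flow now 6.
Augment Well→M4→M3→P2→P4→Ref: bottleneck 3, flow now 9. (uses reverse residual edge)
No augmenting path remains; maximum flow = 9.
By max-flow min-cut, the minimum cut capacity equals the max flow.
In the residual graph, reachable from Well: {Well, M4, P3, M3}.
Min-cut edges: Well→P2 (6), M3→Ref (3); capacity 6 + 3 = 9.

9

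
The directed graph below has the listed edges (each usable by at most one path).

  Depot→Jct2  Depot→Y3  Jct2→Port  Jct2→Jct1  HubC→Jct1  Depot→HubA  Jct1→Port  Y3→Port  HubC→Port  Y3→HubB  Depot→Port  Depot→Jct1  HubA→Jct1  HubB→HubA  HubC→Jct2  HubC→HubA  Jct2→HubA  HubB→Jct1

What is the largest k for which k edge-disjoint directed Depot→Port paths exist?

Assign every edge capacity 1; by Menger, the answer equals the max flow.
Path Depot→Port (+1); total 1.
Path Depot→Y3→Port (+1); total 2.
Path Depot→Jct2→Port (+1); total 3.
Path Depot→Jct1→Port (+1); total 4.
No residual Depot→Port path; max flow = 4.
Certifying cut of size 4: {Depot→Jct2, Depot→Port, Depot→Y3, Jct1→Port}.

4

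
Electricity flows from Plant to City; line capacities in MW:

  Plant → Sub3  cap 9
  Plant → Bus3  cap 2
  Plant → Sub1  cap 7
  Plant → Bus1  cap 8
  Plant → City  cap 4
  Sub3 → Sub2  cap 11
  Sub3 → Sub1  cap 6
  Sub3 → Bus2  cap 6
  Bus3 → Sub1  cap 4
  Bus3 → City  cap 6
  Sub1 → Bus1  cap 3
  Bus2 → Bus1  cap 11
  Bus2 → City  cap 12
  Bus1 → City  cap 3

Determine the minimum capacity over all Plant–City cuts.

Augment Plant→City: bottleneck 4, flow now 4.
Augment Plant→Bus3→City: bottleneck 2, flow now 6.
Augment Plant→Bus1→City: bottleneck 3, flow now 9.
Augment Plant→Sub3→Bus2→City: bottleneck 6, flow now 15.
No augmenting path remains; maximum flow = 15.
By max-flow min-cut, the minimum cut capacity equals the max flow.
In the residual graph, reachable from Plant: {Plant, Sub3, Sub2, Sub1, Bus1}.
Min-cut edges: Plant→Bus3 (2), Plant→City (4), Sub3→Bus2 (6), Bus1→City (3); capacity 2 + 4 + 6 + 3 = 15.

15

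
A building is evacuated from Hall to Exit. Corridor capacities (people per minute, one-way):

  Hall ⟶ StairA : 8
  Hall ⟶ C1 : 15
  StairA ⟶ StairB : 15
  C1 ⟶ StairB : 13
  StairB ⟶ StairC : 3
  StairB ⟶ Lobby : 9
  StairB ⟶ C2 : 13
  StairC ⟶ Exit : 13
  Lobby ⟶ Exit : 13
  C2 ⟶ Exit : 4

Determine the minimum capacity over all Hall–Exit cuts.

16

Augment Hall→StairA→StairB→StairC→Exit: bottleneck 3, flow now 3.
Augment Hall→StairA→StairB→Lobby→Exit: bottleneck 5, flow now 8.
Augment Hall→C1→StairB→Lobby→Exit: bottleneck 4, flow now 12.
Augment Hall→C1→StairB→C2→Exit: bottleneck 4, flow now 16.
No augmenting path remains; maximum flow = 16.
By max-flow min-cut, the minimum cut capacity equals the max flow.
In the residual graph, reachable from Hall: {Hall, StairA, C1, StairB, C2}.
Min-cut edges: StairB→StairC (3), StairB→Lobby (9), C2→Exit (4); capacity 3 + 9 + 4 = 16.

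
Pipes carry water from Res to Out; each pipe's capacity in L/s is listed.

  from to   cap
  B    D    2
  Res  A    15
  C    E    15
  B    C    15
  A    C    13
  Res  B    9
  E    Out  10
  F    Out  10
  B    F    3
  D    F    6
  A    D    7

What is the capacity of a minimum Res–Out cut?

19

Augment Res→B→F→Out: bottleneck 3, flow now 3.
Augment Res→A→C→E→Out: bottleneck 10, flow now 13.
Augment Res→A→D→F→Out: bottleneck 5, flow now 18.
Augment Res→B→D→F→Out: bottleneck 1, flow now 19.
No augmenting path remains; maximum flow = 19.
By max-flow min-cut, the minimum cut capacity equals the max flow.
In the residual graph, reachable from Res: {Res, A, B, C, D, E}.
Min-cut edges: B→F (3), D→F (6), E→Out (10); capacity 3 + 6 + 10 = 19.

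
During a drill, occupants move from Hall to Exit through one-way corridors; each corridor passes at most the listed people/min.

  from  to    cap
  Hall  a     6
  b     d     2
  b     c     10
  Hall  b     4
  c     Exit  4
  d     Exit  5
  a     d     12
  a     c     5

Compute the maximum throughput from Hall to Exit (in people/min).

Augment Hall→a→c→Exit: bottleneck 4, flow now 4.
Augment Hall→a→d→Exit: bottleneck 2, flow now 6.
Augment Hall→b→d→Exit: bottleneck 2, flow now 8.
Augment Hall→b→c→a→d→Exit: bottleneck 1, flow now 9. (uses reverse residual edge)
No augmenting path remains; maximum flow = 9.
In the residual graph, reachable from Hall: {Hall, a, b, c, d}.
Min-cut edges: c→Exit (4), d→Exit (5); capacity 4 + 5 = 9.
This cut is saturated, so no flow can exceed 9.

9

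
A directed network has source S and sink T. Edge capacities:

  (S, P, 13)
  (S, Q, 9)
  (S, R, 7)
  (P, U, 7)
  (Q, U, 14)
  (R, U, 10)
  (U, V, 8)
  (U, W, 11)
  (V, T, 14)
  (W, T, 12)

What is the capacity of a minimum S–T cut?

19

Augment S→P→U→V→T: bottleneck 7, flow now 7.
Augment S→Q→U→V→T: bottleneck 1, flow now 8.
Augment S→Q→U→W→T: bottleneck 8, flow now 16.
Augment S→R→U→W→T: bottleneck 3, flow now 19.
No augmenting path remains; maximum flow = 19.
By max-flow min-cut, the minimum cut capacity equals the max flow.
In the residual graph, reachable from S: {S, P, Q, R, U}.
Min-cut edges: U→V (8), U→W (11); capacity 8 + 11 = 19.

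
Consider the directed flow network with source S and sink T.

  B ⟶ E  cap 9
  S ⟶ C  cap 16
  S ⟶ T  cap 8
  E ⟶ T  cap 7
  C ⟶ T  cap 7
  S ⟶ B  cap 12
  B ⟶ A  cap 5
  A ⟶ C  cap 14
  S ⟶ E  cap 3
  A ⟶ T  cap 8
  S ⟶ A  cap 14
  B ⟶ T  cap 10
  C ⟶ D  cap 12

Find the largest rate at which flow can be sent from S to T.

Augment S→T: bottleneck 8, flow now 8.
Augment S→A→T: bottleneck 8, flow now 16.
Augment S→B→T: bottleneck 10, flow now 26.
Augment S→C→T: bottleneck 7, flow now 33.
Augment S→E→T: bottleneck 3, flow now 36.
Augment S→B→E→T: bottleneck 2, flow now 38.
No augmenting path remains; maximum flow = 38.
In the residual graph, reachable from S: {S, A, C, D}.
Min-cut edges: S→B (12), S→E (3), S→T (8), A→T (8), C→T (7); capacity 12 + 3 + 8 + 8 + 7 = 38.
This cut is saturated, so no flow can exceed 38.

38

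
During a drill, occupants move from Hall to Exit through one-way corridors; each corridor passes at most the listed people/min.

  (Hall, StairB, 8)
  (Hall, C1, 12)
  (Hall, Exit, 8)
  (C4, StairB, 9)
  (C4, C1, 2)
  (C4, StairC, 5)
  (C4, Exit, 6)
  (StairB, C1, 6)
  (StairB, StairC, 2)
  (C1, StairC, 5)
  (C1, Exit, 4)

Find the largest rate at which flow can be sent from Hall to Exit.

Augment Hall→Exit: bottleneck 8, flow now 8.
Augment Hall→C1→Exit: bottleneck 4, flow now 12.
No augmenting path remains; maximum flow = 12.
In the residual graph, reachable from Hall: {Hall, StairB, C1, StairC}.
Min-cut edges: Hall→Exit (8), C1→Exit (4); capacity 8 + 4 = 12.
This cut is saturated, so no flow can exceed 12.

12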